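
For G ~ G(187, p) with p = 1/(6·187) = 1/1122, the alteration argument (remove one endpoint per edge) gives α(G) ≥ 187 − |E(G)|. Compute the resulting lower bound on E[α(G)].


E[|E(G)|] = C(187, 2)·p = 17391 · (1/1122) = 31/2.
E[α(G)] ≥ n − E[|E(G)|] = 187 − 31/2 = 343/2.
Numerically: ≈ 171.5000.
(This is only a lower bound; the true E[α(G)] may be larger.)

E[α(G)] ≥ 343/2 ≈ 171.5000.


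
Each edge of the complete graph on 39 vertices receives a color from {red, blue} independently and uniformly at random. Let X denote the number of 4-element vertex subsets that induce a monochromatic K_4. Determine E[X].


Let X = Σ_S X_S over the C(39, 4) = 82251 subsets S of size 4, where X_S = 1 if the K_4 on S is monochromatic.
For a fixed S, the K_4 on S has C(4, 2) = 6 edges. P[all 6 edges red] = (1/2)^6, and likewise for blue, so P[monochromatic] = 2·(1/2)^6 = 2^{1 − 6} = 1/32.
By linearity of expectation: E[X] = C(39, 4) · 2^{1 − 6} = 82251 · 1/32 = 82251/32.
Numerically: E[X] ≈ 2570.3438.

E[X] = C(39,4)·2^(1−C(4,2)) = 82251/32 ≈ 2570.3438.


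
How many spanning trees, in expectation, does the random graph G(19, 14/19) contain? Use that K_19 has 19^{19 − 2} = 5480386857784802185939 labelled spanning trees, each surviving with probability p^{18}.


K_19 has 19^{19 − 2} = 5480386857784802185939 labelled spanning trees.
For each such spanning tree H, let X_H = 1 if all 18 edges of H are present in G. Then P[X_H = 1] = p^{18} = (14/19)^{18} = 426878854210636742656/104127350297911241532841.
Summing the indicators: E[X] = Σ_H E[X_H] = 5480386857784802185939 · p^{18} = 5480386857784802185939 · 426878854210636742656/104127350297911241532841 = 426878854210636742656/19.
Numerically: E[X] ≈ 2.24673e+19.

E[X] = 5480386857784802185939 · (14/19)^{18} = 426878854210636742656/19 ≈ 2.24673e+19.


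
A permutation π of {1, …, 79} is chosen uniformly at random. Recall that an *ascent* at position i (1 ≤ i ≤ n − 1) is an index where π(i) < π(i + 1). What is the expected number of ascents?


Write X = Σ X_I over i = 1, …, 78, with X_I the indicator of one ascent.
There are 78 indicators.
For each fixed i, the pair (π(i), π(i+1)) is a uniformly random ordered pair of distinct values from {1, …, 79}; by symmetry P[π(i) < π(i+1)] = 1/2.
By linearity: E[X] = 78 · (1/2) = (79 − 1) · (1/2) = 39 ≈ 39.000.

E[X] = 39 = 39.000.


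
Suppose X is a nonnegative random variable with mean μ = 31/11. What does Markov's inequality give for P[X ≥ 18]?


μ = E[X] = 31/11, a = 18.
Markov: P[X ≥ 18] ≤ μ/a = (31/11)/18 = 31/198.
Numerically: ≈ 0.1566.
(Since a = 18 > μ = 2.8182, the bound 31/198 is < 1 and informative.)

P[X ≥ 18] ≤ 31/198 ≈ 0.1566.


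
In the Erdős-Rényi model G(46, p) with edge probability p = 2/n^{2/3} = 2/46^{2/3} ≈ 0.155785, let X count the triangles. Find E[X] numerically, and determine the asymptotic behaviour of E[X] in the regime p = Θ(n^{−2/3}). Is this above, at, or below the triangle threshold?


Number of potential triangles: C(46, 3) = 15180.
Each occurs with probability p³ ≈ (0.155785)³ ≈ 3.78071834e-03.
By linearity: E[X] = C(46, 3)·p³ ≈ 15180 · 3.78071834e-03 ≈ 57.391304.
Since α = 2/3 < 1, p = c/n^{2/3} ≫ 1/n is above the triangle threshold p ~ 1/n. Asymptotically E[X] ~ (c³/6)·n^{3(1−α)} = (2³/6)·n^{1} → ∞; triangles are abundant w.h.p.

E[X] ≈ 57.391304; in regime p = Θ(1/n^{2/3}) E[X] diverges (above the triangle threshold p ~ 1/n).


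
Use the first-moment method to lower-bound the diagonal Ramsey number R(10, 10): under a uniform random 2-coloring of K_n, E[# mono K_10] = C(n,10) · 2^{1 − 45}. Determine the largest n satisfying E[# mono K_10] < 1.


We need C(n, 10) · 2^{1 − 45} < 1, i.e. C(n, 10) < 2^{45 − 1} = 17592186044416.
Check values of n near the boundary:
  n = 98: C(98, 10) = 14005614014756; 14005614014756 < 17592186044416? YES
  n = 99: C(99, 10) = 15579278510796; 15579278510796 < 17592186044416? YES
  n = 100: C(100, 10) = 17310309456440; 17310309456440 < 17592186044416? YES
  n = 101: C(101, 10) = 19212541264840; 19212541264840 < 17592186044416? NO
  n = 102: C(102, 10) = 21300860967540; 21300860967540 < 17592186044416? NO
  n = 103: C(103, 10) = 23591276125340; 23591276125340 < 17592186044416? NO
The largest n with C(n, 10) < 17592186044416 is n = 100 (where E[X] = 2163788682055/2199023255552 ≈ 0.9840). Hence R(10, 10) > 100, i.e. R(10, 10) ≥ 101.

Largest n = 100; hence R(10, 10) > 100.


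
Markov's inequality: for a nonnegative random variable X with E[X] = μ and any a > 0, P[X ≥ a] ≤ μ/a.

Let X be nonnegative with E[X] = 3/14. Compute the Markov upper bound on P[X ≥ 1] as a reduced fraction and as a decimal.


μ = E[X] = 3/14, a = 1.
Markov: P[X ≥ 1] ≤ μ/a = (3/14)/1 = 3/14.
Numerically: ≈ 0.214.
(Since a = 1 > μ = 0.214, the bound 3/14 is < 1 and informative.)

P[X ≥ 1] ≤ 3/14 ≈ 0.214.


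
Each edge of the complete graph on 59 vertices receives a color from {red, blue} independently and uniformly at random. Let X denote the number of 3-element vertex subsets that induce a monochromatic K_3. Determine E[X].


Let X = Σ_S X_S over the C(59, 3) = 32509 subsets S of size 3, where X_S = 1 if the K_3 on S is monochromatic.
For a fixed S, the K_3 on S has C(3, 2) = 3 edges. P[all 3 edges red] = (1/2)^3, and likewise for blue, so P[monochromatic] = 2·(1/2)^3 = 2^{1 − 3} = 1/4.
Summing: E[X] = C(59, 3) · 2^{1 − 3} = 32509 · 1/4 = 32509/4.
Numerically: E[X] ≈ 8127.250000.

E[X] = C(59,3)·2^(1−C(3,2)) = 32509/4 ≈ 8127.250000.


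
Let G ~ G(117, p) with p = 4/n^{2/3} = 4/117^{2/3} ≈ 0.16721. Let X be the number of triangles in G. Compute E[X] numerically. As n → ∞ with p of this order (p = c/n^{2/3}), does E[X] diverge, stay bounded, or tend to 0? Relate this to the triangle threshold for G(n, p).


Number of potential triangles: C(117, 3) = 260130.
Each occurs with probability p³ ≈ (0.16721)³ ≈ 4.6752867e-03.
By linearity: E[X] = C(117, 3)·p³ ≈ 260130 · 4.6752867e-03 ≈ 1216.18234.
Since α = 2/3 < 1, p = c/n^{2/3} ≫ 1/n is above the triangle threshold p ~ 1/n. Asymptotically E[X] ~ (c³/6)·n^{3(1−α)} = (4³/6)·n^{1} → ∞; triangles are abundant w.h.p.

E[X] ≈ 1216.18234; in regime p = Θ(1/n^{2/3}) E[X] diverges (above the triangle threshold p ~ 1/n).


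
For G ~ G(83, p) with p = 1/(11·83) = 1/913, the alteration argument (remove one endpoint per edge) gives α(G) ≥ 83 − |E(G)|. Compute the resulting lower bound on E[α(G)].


E[|E(G)|] = C(83, 2)·p = 3403 · (1/913) = 41/11.
E[α(G)] ≥ n − E[|E(G)|] = 83 − 41/11 = 872/11.
Numerically: ≈ 79.27273.
(This is only a lower bound; the true E[α(G)] may be larger.)

E[α(G)] ≥ 872/11 ≈ 79.27273.


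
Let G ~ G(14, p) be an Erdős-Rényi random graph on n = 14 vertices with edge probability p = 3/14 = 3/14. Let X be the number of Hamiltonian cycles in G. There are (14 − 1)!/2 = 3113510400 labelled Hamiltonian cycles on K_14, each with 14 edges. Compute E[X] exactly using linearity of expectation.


K_14 has (14 − 1)!/2 = 3113510400 labelled Hamiltonian cycles.
For each such Hamiltonian cycle H, let X_H = 1 if all 14 edges of H are present in G. Then P[X_H = 1] = p^{14} = (3/14)^{14} = 4782969/11112006825558016.
By linearity of expectation: E[X] = Σ_H E[X_H] = 3113510400 · p^{14} = 3113510400 · 4782969/11112006825558016 = 4155084744525/3100448333024.
Numerically: E[X] ≈ 1.34.

E[X] = 3113510400 · (3/14)^{14} = 4155084744525/3100448333024 ≈ 1.34.


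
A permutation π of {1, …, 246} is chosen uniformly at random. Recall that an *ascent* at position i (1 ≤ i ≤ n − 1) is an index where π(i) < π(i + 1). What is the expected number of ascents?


Write X = Σ X_I over i = 1, …, 245, with X_I the indicator of one ascent.
There are 245 indicators.
For each fixed i, the pair (π(i), π(i+1)) is a uniformly random ordered pair of distinct values from {1, …, 246}; by symmetry P[π(i) < π(i+1)] = 1/2.
By linearity: E[X] = 245 · (1/2) = (246 − 1) · (1/2) = 245/2 ≈ 122.5000.

E[X] = 245/2 = 122.5000.


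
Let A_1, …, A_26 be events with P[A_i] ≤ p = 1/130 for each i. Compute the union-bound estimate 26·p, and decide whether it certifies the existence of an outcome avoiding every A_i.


Union bound: P[∪_{i=1}^{26} A_i] ≤ Σ_i P[A_i] ≤ 26·p = 26·(1/130) = 1/5.
Numerically: 1/5 ≈ 0.200000.
Is 1/5 < 1? YES.
Since P[∪ A_i] ≤ 1/5 < 1, the complement has P[∩ A_i^c] ≥ 1 − 1/5 = 4/5 > 0, so some outcome avoids every A_i.

26·p = 1/5 ≈ 0.200000; existence CERTIFIED by the union bound.


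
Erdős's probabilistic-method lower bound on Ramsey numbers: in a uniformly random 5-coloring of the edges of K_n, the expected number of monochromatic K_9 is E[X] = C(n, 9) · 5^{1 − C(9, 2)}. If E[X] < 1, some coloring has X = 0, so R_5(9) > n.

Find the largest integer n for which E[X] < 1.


We need C(n, 9) · 5^{1 − 36} < 1, i.e. C(n, 9) < 5^{36 − 1} = 2910383045673370361328125.
Check values of n near the boundary:
  n = 2167: C(2167, 9) = 2855899084841489792706810; 2855899084841489792706810 < 2910383045673370361328125? YES
  n = 2168: C(2168, 9) = 2867804175977929537095120; 2867804175977929537095120 < 2910383045673370361328125? YES
  n = 2169: C(2169, 9) = 2879753360044504243499683; 2879753360044504243499683 < 2910383045673370361328125? YES
  n = 2170: C(2170, 9) = 2891746779868845075610510; 2891746779868845075610510 < 2910383045673370361328125? YES
  n = 2171: C(2171, 9) = 2903784578674959601827205; 2903784578674959601827205 < 2910383045673370361328125? YES
  n = 2172: C(2172, 9) = 2915866900084148060642020; 2915866900084148060642020 < 2910383045673370361328125? NO
  n = 2173: C(2173, 9) = 2927993888115921319674265; 2927993888115921319674265 < 2910383045673370361328125? NO
The largest n with C(n, 9) < 2910383045673370361328125 is n = 2171 (where E[X] = 580756915734991920365441/582076609134674072265625 ≈ 0.99773). Hence R_5(9) > 2171, i.e. R_5(9) ≥ 2172.

Largest n = 2171; hence R_5(9) > 2171.


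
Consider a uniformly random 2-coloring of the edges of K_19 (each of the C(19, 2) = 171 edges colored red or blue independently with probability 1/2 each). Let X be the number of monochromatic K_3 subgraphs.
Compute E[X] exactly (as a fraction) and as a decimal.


Let X = Σ_S X_S over the C(19, 3) = 969 subsets S of size 3, where X_S = 1 if the K_3 on S is monochromatic.
For a fixed S, the K_3 on S has C(3, 2) = 3 edges. P[all 3 edges red] = (1/2)^3, and likewise for blue, so P[monochromatic] = 2·(1/2)^3 = 2^{1 − 3} = 1/4.
By linearity of expectation: E[X] = C(19, 3) · 2^{1 − 3} = 969 · 1/4 = 969/4.
Numerically: E[X] ≈ 242.250.

E[X] = C(19,3)·2^(1−C(3,2)) = 969/4 ≈ 242.250.


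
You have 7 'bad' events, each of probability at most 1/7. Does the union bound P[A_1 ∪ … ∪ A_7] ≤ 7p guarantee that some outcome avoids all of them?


Union bound: P[∪_{i=1}^{7} A_i] ≤ Σ_i P[A_i] ≤ 7·p = 7·(1/7) = 1.
Numerically: 1 ≈ 1.0000.
Is 1 < 1? NO.
Since the bound 1 is ≥ 1, the union bound is uninformative here; it does NOT by itself certify existence.

7·p = 1 ≈ 1.0000; existence NOT certified by the union bound.


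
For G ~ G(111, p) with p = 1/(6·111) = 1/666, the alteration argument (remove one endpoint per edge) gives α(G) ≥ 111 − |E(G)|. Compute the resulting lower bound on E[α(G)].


E[|E(G)|] = C(111, 2)·p = 6105 · (1/666) = 55/6.
E[α(G)] ≥ n − E[|E(G)|] = 111 − 55/6 = 611/6.
Numerically: ≈ 101.833.
(This is only a lower bound; the true E[α(G)] may be larger.)

E[α(G)] ≥ 611/6 ≈ 101.833.


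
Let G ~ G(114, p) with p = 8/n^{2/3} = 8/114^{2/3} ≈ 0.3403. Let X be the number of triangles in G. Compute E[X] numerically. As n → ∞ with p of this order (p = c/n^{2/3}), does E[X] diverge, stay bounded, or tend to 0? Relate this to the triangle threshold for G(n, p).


Number of potential triangles: C(114, 3) = 240464.
Each occurs with probability p³ ≈ (0.3403)³ ≈ 3.939674e-02.
By linearity: E[X] = C(114, 3)·p³ ≈ 240464 · 3.939674e-02 ≈ 9473.4971.
Since α = 2/3 < 1, p = c/n^{2/3} ≫ 1/n is above the triangle threshold p ~ 1/n. Asymptotically E[X] ~ (c³/6)·n^{3(1−α)} = (8³/6)·n^{1} → ∞; triangles are abundant w.h.p.

E[X] ≈ 9473.4971; in regime p = Θ(1/n^{2/3}) E[X] diverges (above the triangle threshold p ~ 1/n).


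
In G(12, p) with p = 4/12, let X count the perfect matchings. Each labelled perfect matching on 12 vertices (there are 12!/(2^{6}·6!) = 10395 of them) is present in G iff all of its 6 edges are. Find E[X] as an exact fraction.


K_12 has 12!/(2^{6}·6!) = 10395 labelled perfect matchings.
For each such perfect matching H, let X_H = 1 if all 6 edges of H are present in G. Then P[X_H = 1] = p^{6} = (1/3)^{6} = 1/729.
By linearity of expectation: E[X] = Σ_H E[X_H] = 10395 · p^{6} = 10395 · 1/729 = 385/27.
Numerically: E[X] ≈ 14.3.

E[X] = 10395 · (1/3)^{6} = 385/27 ≈ 14.3.


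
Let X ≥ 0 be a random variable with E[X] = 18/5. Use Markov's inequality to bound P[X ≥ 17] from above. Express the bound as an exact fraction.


μ = E[X] = 18/5, a = 17.
Markov: P[X ≥ 17] ≤ μ/a = (18/5)/17 = 18/85.
Numerically: ≈ 0.212.
(Since a = 17 > μ = 3.600, the bound 18/85 is < 1 and informative.)

P[X ≥ 17] ≤ 18/85 ≈ 0.212.


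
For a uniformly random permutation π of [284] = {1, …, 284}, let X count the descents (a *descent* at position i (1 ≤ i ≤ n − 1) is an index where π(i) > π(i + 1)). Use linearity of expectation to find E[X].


Write X = Σ X_I over i = 1, …, 283, with X_I the indicator of one descent.
There are 283 indicators.
For each fixed i, the pair (π(i), π(i+1)) is a uniformly random ordered pair of distinct values from {1, …, 284}; by symmetry P[π(i) > π(i+1)] = 1/2.
By linearity: E[X] = 283 · (1/2) = (284 − 1) · (1/2) = 283/2 ≈ 141.500.

E[X] = 283/2 = 141.500.


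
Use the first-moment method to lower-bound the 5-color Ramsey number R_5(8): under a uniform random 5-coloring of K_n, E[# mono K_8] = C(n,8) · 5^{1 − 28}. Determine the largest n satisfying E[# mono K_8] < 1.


We need C(n, 8) · 5^{1 − 28} < 1, i.e. C(n, 8) < 5^{28 − 1} = 7450580596923828125.
Check values of n near the boundary:
  n = 860: C(860, 8) = 7182671140665308145; 7182671140665308145 < 7450580596923828125? YES
  n = 861: C(861, 8) = 7250034996615275865; 7250034996615275865 < 7450580596923828125? YES
  n = 862: C(862, 8) = 7317951015318931845; 7317951015318931845 < 7450580596923828125? YES
  n = 863: C(863, 8) = 7386423071602617757; 7386423071602617757 < 7450580596923828125? YES
  n = 864: C(864, 8) = 7455455062926006708; 7455455062926006708 < 7450580596923828125? NO
The largest n with C(n, 8) < 7450580596923828125 is n = 863 (where E[X] = 7386423071602617757/7450580596923828125 ≈ 0.991389). Hence R_5(8) > 863, i.e. R_5(8) ≥ 864.

Largest n = 863; hence R_5(8) > 863.


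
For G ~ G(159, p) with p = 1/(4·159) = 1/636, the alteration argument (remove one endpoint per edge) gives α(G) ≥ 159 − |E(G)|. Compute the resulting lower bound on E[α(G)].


E[|E(G)|] = C(159, 2)·p = 12561 · (1/636) = 79/4.
E[α(G)] ≥ n − E[|E(G)|] = 159 − 79/4 = 557/4.
Numerically: ≈ 139.2500.
(This is only a lower bound; the true E[α(G)] may be larger.)

E[α(G)] ≥ 557/4 ≈ 139.2500.


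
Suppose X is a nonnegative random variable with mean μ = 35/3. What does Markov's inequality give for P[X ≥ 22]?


μ = E[X] = 35/3, a = 22.
Markov: P[X ≥ 22] ≤ μ/a = (35/3)/22 = 35/66.
Numerically: ≈ 0.530.
(Since a = 22 > μ = 11.667, the bound 35/66 is < 1 and informative.)

P[X ≥ 22] ≤ 35/66 ≈ 0.530.


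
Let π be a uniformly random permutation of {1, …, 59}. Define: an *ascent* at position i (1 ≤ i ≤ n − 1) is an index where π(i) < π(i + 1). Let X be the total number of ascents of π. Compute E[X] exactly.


Write X = Σ X_I over i = 1, …, 58, with X_I the indicator of one ascent.
There are 58 indicators.
For each fixed i, the pair (π(i), π(i+1)) is a uniformly random ordered pair of distinct values from {1, …, 59}; by symmetry P[π(i) < π(i+1)] = 1/2.
By linearity: E[X] = 58 · (1/2) = (59 − 1) · (1/2) = 29 ≈ 29.000.

E[X] = 29 = 29.000.


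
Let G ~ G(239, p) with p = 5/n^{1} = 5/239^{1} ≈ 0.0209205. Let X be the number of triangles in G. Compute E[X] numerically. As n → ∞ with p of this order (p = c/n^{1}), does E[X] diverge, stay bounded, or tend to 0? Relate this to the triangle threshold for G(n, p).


Number of potential triangles: C(239, 3) = 2246839.
Each occurs with probability p³ ≈ (0.0209205)³ ≈ 9.15622192e-06.
By linearity: E[X] = C(239, 3)·p³ ≈ 2246839 · 9.15622192e-06 ≈ 20.572557.
Here α = 1, so p = 5/n is exactly at the triangle threshold p ~ 1/n. Asymptotically E[X] → c³/6 = 5³/6 = 125/6 ≈ 20.833333, a bounded constant. In this regime the triangle count is asymptotically Poisson(c³/6).

E[X] ≈ 20.572557; in regime p = Θ(1/n^{1}) E[X] stays bounded (at the triangle threshold p ~ 1/n).


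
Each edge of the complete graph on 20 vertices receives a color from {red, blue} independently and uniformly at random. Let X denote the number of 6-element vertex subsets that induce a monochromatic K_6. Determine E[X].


Let X = Σ_S X_S over the C(20, 6) = 38760 subsets S of size 6, where X_S = 1 if the K_6 on S is monochromatic.
For a fixed S, the K_6 on S has C(6, 2) = 15 edges. P[all 15 edges red] = (1/2)^15, and likewise for blue, so P[monochromatic] = 2·(1/2)^15 = 2^{1 − 15} = 1/16384.
By linearity of expectation: E[X] = C(20, 6) · 2^{1 − 15} = 38760 · 1/16384 = 4845/2048.
Numerically: E[X] ≈ 2.366.

E[X] = C(20,6)·2^(1−C(6,2)) = 4845/2048 ≈ 2.366.


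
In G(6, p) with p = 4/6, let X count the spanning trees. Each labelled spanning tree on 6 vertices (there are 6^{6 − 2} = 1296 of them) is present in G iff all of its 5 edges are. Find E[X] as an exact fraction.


K_6 has 6^{6 − 2} = 1296 labelled spanning trees.
For each such spanning tree H, let X_H = 1 if all 5 edges of H are present in G. Then P[X_H = 1] = p^{5} = (2/3)^{5} = 32/243.
By linearity: E[X] = Σ_H E[X_H] = 1296 · p^{5} = 1296 · 32/243 = 512/3.
Numerically: E[X] ≈ 170.7.

E[X] = 1296 · (2/3)^{5} = 512/3 ≈ 170.7.


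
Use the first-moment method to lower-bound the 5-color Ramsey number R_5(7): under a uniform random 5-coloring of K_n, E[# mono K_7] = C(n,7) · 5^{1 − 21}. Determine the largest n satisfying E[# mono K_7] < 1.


We need C(n, 7) · 5^{1 − 21} < 1, i.e. C(n, 7) < 5^{21 − 1} = 95367431640625.
Check values of n near the boundary:
  n = 333: C(333, 7) = 84549532139028; 84549532139028 < 95367431640625? YES
  n = 334: C(334, 7) = 86359460961576; 86359460961576 < 95367431640625? YES
  n = 335: C(335, 7) = 88202498238195; 88202498238195 < 95367431640625? YES
  n = 336: C(336, 7) = 90079147136880; 90079147136880 < 95367431640625? YES
  n = 337: C(337, 7) = 91989916924632; 91989916924632 < 95367431640625? YES
  n = 338: C(338, 7) = 93935323022736; 93935323022736 < 95367431640625? YES
  n = 339: C(339, 7) = 95915887062372; 95915887062372 < 95367431640625? NO
  n = 340: C(340, 7) = 97932136940560; 97932136940560 < 95367431640625? NO
  n = 341: C(341, 7) = 99984606876440; 99984606876440 < 95367431640625? NO
The largest n with C(n, 7) < 95367431640625 is n = 338 (where E[X] = 93935323022736/95367431640625 ≈ 0.9850). Hence R_5(7) > 338, i.e. R_5(7) ≥ 339.

Largest n = 338; hence R_5(7) > 338.


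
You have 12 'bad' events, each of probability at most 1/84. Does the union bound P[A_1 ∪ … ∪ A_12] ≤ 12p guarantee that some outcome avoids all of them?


Union bound: P[∪_{i=1}^{12} A_i] ≤ Σ_i P[A_i] ≤ 12·p = 12·(1/84) = 1/7.
Numerically: 1/7 ≈ 0.142857.
Is 1/7 < 1? YES.
Since P[∪ A_i] ≤ 1/7 < 1, the complement has P[∩ A_i^c] ≥ 1 − 1/7 = 6/7 > 0, so some outcome avoids every A_i.

12·p = 1/7 ≈ 0.142857; existence CERTIFIED by the union bound.


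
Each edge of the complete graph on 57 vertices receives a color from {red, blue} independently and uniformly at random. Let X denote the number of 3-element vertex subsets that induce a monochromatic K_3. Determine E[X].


Let X = Σ_S X_S over the C(57, 3) = 29260 subsets S of size 3, where X_S = 1 if the K_3 on S is monochromatic.
For a fixed S, the K_3 on S has C(3, 2) = 3 edges. P[all 3 edges red] = (1/2)^3, and likewise for blue, so P[monochromatic] = 2·(1/2)^3 = 2^{1 − 3} = 1/4.
By linearity: E[X] = C(57, 3) · 2^{1 − 3} = 29260 · 1/4 = 7315.
Numerically: E[X] ≈ 7315.000.

E[X] = C(57,3)·2^(1−C(3,2)) = 7315 ≈ 7315.000.


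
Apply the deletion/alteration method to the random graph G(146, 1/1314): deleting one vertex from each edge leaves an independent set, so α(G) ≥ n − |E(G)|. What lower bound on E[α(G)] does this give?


E[|E(G)|] = C(146, 2)·p = 10585 · (1/1314) = 145/18.
E[α(G)] ≥ n − E[|E(G)|] = 146 − 145/18 = 2483/18.
Numerically: ≈ 137.944444.
(This is only a lower bound; the true E[α(G)] may be larger.)

E[α(G)] ≥ 2483/18 ≈ 137.944444.


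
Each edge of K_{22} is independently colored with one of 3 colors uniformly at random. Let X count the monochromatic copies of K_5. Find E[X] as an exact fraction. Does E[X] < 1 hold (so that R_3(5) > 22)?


E[X] = C(22, 5) · 3^{1 − 10} = 26334 · 3^{−9} = 26334/19683.
As a reduced fraction: E[X] = 2926/2187 ≈ 1.337906.
Is E[X] < 1? NO.
Since E[X] ≥ 1, the first-moment bound is inconclusive at n = 22; it does NOT by itself certify R_3(5) > 22.

E[X] = 2926/2187 ≈ 1.337906; E[X] ≥ 1; first-moment method inconclusive here.


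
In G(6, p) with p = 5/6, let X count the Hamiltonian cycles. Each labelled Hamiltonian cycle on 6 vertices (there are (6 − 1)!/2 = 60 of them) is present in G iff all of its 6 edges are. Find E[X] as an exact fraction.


K_6 has (6 − 1)!/2 = 60 labelled Hamiltonian cycles.
For each such Hamiltonian cycle H, let X_H = 1 if all 6 edges of H are present in G. Then P[X_H = 1] = p^{6} = (5/6)^{6} = 15625/46656.
By linearity: E[X] = Σ_H E[X_H] = 60 · p^{6} = 60 · 15625/46656 = 78125/3888.
Numerically: E[X] ≈ 20.0939.

E[X] = 60 · (5/6)^{6} = 78125/3888 ≈ 20.0939.


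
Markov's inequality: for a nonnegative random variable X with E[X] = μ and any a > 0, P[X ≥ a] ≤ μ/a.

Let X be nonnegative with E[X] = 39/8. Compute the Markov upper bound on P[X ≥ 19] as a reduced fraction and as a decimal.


μ = E[X] = 39/8, a = 19.
Markov: P[X ≥ 19] ≤ μ/a = (39/8)/19 = 39/152.
Numerically: ≈ 0.257.
(Since a = 19 > μ = 4.875, the bound 39/152 is < 1 and informative.)

P[X ≥ 19] ≤ 39/152 ≈ 0.257.


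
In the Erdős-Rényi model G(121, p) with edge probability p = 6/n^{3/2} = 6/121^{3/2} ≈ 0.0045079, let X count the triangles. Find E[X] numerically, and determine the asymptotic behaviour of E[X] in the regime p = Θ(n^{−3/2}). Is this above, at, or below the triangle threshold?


Number of potential triangles: C(121, 3) = 287980.
Each occurs with probability p³ ≈ (0.0045079)³ ≈ 9.1605086e-08.
By linearity: E[X] = C(121, 3)·p³ ≈ 287980 · 9.1605086e-08 ≈ 0.02638.
Since α = 3/2 > 1, p = c/n^{3/2} = o(1/n) is below the triangle threshold p ~ 1/n. Asymptotically E[X] ~ (c³/6)·n^{3(1−α)} = (6³/6)·n^{-1.5} → 0, so by Markov's inequality G has no triangles w.h.p.

E[X] ≈ 0.02638; in regime p = Θ(1/n^{3/2}) E[X] tends to 0 (below the triangle threshold p ~ 1/n).


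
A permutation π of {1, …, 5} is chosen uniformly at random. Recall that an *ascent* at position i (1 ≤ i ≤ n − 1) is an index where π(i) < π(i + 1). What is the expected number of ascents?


Write X = Σ X_I over i = 1, …, 4, with X_I the indicator of one ascent.
There are 4 indicators.
For each fixed i, the pair (π(i), π(i+1)) is a uniformly random ordered pair of distinct values from {1, …, 5}; by symmetry P[π(i) < π(i+1)] = 1/2.
By linearity: E[X] = 4 · (1/2) = (5 − 1) · (1/2) = 2 ≈ 2.000000.

E[X] = 2 = 2.000000.


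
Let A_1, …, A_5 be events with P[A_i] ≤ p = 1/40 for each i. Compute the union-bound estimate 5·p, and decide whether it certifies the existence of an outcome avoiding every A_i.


Union bound: P[∪_{i=1}^{5} A_i] ≤ Σ_i P[A_i] ≤ 5·p = 5·(1/40) = 1/8.
Numerically: 1/8 ≈ 0.1250.
Is 1/8 < 1? YES.
Since P[∪ A_i] ≤ 1/8 < 1, the complement has P[∩ A_i^c] ≥ 1 − 1/8 = 7/8 > 0, so some outcome avoids every A_i.

5·p = 1/8 ≈ 0.1250; existence CERTIFIED by the union bound.


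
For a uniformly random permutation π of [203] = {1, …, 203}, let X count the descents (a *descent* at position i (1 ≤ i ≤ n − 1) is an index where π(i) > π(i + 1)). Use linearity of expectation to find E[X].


Write X = Σ X_I over i = 1, …, 202, with X_I the indicator of one descent.
There are 202 indicators.
For each fixed i, the pair (π(i), π(i+1)) is a uniformly random ordered pair of distinct values from {1, …, 203}; by symmetry P[π(i) > π(i+1)] = 1/2.
By linearity: E[X] = 202 · (1/2) = (203 − 1) · (1/2) = 101 ≈ 101.000000.

E[X] = 101 = 101.000000.


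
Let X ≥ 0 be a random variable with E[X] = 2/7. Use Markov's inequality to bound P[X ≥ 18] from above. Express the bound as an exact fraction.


μ = E[X] = 2/7, a = 18.
Markov: P[X ≥ 18] ≤ μ/a = (2/7)/18 = 1/63.
Numerically: ≈ 0.015873.
(Since a = 18 > μ = 0.285714, the bound 1/63 is < 1 and informative.)

P[X ≥ 18] ≤ 1/63 ≈ 0.015873.


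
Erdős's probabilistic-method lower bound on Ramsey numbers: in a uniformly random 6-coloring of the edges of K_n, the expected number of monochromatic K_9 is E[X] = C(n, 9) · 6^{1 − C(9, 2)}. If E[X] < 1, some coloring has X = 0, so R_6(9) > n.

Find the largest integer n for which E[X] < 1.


We need C(n, 9) · 6^{1 − 36} < 1, i.e. C(n, 9) < 6^{36 − 1} = 1719070799748422591028658176.
Check values of n near the boundary:
  n = 4403: C(4403, 9) = 1699894433046281918452233150; 1699894433046281918452233150 < 1719070799748422591028658176? YES
  n = 4404: C(4404, 9) = 1703375445537161676647015880; 1703375445537161676647015880 < 1719070799748422591028658176? YES
  n = 4405: C(4405, 9) = 1706862792900636302463627150; 1706862792900636302463627150 < 1719070799748422591028658176? YES
  n = 4406: C(4406, 9) = 1710356485221788389505285700; 1710356485221788389505285700 < 1719070799748422591028658176? YES
  n = 4407: C(4407, 9) = 1713856532599459170657070050; 1713856532599459170657070050 < 1719070799748422591028658176? YES
  n = 4408: C(4408, 9) = 1717362945146264156457459600; 1717362945146264156457459600 < 1719070799748422591028658176? YES
  n = 4409: C(4409, 9) = 1720875732988608787686577131; 1720875732988608787686577131 < 1719070799748422591028658176? NO
  n = 4410: C(4410, 9) = 1724394906266704102180823710; 1724394906266704102180823710 < 1719070799748422591028658176? NO
  n = 4411: C(4411, 9) = 1727920475134582415883601405; 1727920475134582415883601405 < 1719070799748422591028658176? NO
The largest n with C(n, 9) < 1719070799748422591028658176 is n = 4408 (where E[X] = 35778394690547169926197075/35813974994758803979763712 ≈ 0.999). Hence R_6(9) > 4408, i.e. R_6(9) ≥ 4409.

Largest n = 4408; hence R_6(9) > 4408.


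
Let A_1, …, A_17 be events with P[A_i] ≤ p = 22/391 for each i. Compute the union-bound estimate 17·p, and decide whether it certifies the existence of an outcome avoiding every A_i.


Union bound: P[∪_{i=1}^{17} A_i] ≤ Σ_i P[A_i] ≤ 17·p = 17·(22/391) = 22/23.
Numerically: 22/23 ≈ 0.956522.
Is 22/23 < 1? YES.
Since P[∪ A_i] ≤ 22/23 < 1, the complement has P[∩ A_i^c] ≥ 1 − 22/23 = 1/23 > 0, so some outcome avoids every A_i.

17·p = 22/23 ≈ 0.956522; existence CERTIFIED by the union bound.


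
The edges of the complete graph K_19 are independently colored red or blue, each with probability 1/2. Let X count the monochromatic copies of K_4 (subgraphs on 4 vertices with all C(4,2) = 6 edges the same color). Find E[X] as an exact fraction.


Let X = Σ_S X_S over the C(19, 4) = 3876 subsets S of size 4, where X_S = 1 if the K_4 on S is monochromatic.
For a fixed S, the K_4 on S has C(4, 2) = 6 edges. P[all 6 edges red] = (1/2)^6, and likewise for blue, so P[monochromatic] = 2·(1/2)^6 = 2^{1 − 6} = 1/32.
By linearity: E[X] = C(19, 4) · 2^{1 − 6} = 3876 · 1/32 = 969/8.
Numerically: E[X] ≈ 121.1250.

E[X] = C(19,4)·2^(1−C(4,2)) = 969/8 ≈ 121.1250.


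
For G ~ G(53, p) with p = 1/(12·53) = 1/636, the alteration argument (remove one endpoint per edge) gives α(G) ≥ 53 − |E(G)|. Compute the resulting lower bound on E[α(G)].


E[|E(G)|] = C(53, 2)·p = 1378 · (1/636) = 13/6.
E[α(G)] ≥ n − E[|E(G)|] = 53 − 13/6 = 305/6.
Numerically: ≈ 50.833.
(This is only a lower bound; the true E[α(G)] may be larger.)

E[α(G)] ≥ 305/6 ≈ 50.833.


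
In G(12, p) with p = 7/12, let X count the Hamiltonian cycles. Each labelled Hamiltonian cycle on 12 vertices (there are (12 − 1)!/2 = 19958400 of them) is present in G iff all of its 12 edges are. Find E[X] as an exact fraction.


K_12 has (12 − 1)!/2 = 19958400 labelled Hamiltonian cycles.
For each such Hamiltonian cycle H, let X_H = 1 if all 12 edges of H are present in G. Then P[X_H = 1] = p^{12} = (7/12)^{12} = 13841287201/8916100448256.
By linearity: E[X] = Σ_H E[X_H] = 19958400 · p^{12} = 19958400 · 13841287201/8916100448256 = 26644477861925/859963392.
Numerically: E[X] ≈ 3.098e+04.

E[X] = 19958400 · (7/12)^{12} = 26644477861925/859963392 ≈ 3.098e+04.


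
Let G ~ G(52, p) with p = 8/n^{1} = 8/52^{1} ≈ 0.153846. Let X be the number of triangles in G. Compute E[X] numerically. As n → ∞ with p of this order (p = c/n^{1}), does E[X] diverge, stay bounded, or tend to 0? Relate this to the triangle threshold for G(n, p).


Number of potential triangles: C(52, 3) = 22100.
Each occurs with probability p³ ≈ (0.153846)³ ≈ 3.64132909e-03.
By linearity: E[X] = C(52, 3)·p³ ≈ 22100 · 3.64132909e-03 ≈ 80.473373.
Here α = 1, so p = 8/n is exactly at the triangle threshold p ~ 1/n. Asymptotically E[X] → c³/6 = 8³/6 = 256/3 ≈ 85.333333, a bounded constant. In this regime the triangle count is asymptotically Poisson(c³/6).

E[X] ≈ 80.473373; in regime p = Θ(1/n^{1}) E[X] stays bounded (at the triangle threshold p ~ 1/n).


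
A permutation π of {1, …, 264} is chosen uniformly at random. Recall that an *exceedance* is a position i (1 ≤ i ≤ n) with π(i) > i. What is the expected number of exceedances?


Write X = Σ_{i=1}^{264} X_i, where X_i = 1_{π(i) > i}.
For each fixed i, π(i) is uniform over {1, …, 264} (marginal of a uniform permutation), so P[π(i) > i] = (n − i)/n. Summing: Σ_{i=1}^{264} (n − i)/n = (0 + 1 + … + 263)/264 = 264(264 − 1)/(2·264) = (264 − 1)/2.
Hence E[X] = Σ_{i=1}^{264} (264 − i)/264 = 263/2 ≈ 131.5000.

E[X] = 263/2 = 131.5000.


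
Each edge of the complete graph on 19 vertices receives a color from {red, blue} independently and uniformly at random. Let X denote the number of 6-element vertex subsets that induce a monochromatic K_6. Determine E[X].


Let X = Σ_S X_S over the C(19, 6) = 27132 subsets S of size 6, where X_S = 1 if the K_6 on S is monochromatic.
For a fixed S, the K_6 on S has C(6, 2) = 15 edges. P[all 15 edges red] = (1/2)^15, and likewise for blue, so P[monochromatic] = 2·(1/2)^15 = 2^{1 − 15} = 1/16384.
Summing: E[X] = C(19, 6) · 2^{1 − 15} = 27132 · 1/16384 = 6783/4096.
Numerically: E[X] ≈ 1.65601.

E[X] = C(19,6)·2^(1−C(6,2)) = 6783/4096 ≈ 1.65601.


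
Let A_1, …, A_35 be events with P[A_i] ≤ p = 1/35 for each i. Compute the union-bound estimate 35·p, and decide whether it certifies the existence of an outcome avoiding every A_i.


Union bound: P[∪_{i=1}^{35} A_i] ≤ Σ_i P[A_i] ≤ 35·p = 35·(1/35) = 1.
Numerically: 1 ≈ 1.00000.
Is 1 < 1? NO.
Since the bound 1 is ≥ 1, the union bound is uninformative here; it does NOT by itself certify existence.

35·p = 1 ≈ 1.00000; existence NOT certified by the union bound.


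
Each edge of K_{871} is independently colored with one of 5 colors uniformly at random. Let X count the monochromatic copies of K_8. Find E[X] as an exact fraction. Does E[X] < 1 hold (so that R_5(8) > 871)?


E[X] = C(871, 8) · 5^{1 − 28} = 7954689371890086540 · 5^{−27} = 7954689371890086540/7450580596923828125.
As a reduced fraction: E[X] = 1590937874378017308/1490116119384765625 ≈ 1.0677.
Is E[X] < 1? NO.
Since E[X] ≥ 1, the first-moment bound is inconclusive at n = 871; it does NOT by itself certify R_5(8) > 871.

E[X] = 1590937874378017308/1490116119384765625 ≈ 1.0677; E[X] ≥ 1; first-moment method inconclusive here.


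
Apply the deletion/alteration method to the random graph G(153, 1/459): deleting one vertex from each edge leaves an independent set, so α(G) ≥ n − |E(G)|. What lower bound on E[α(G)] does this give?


E[|E(G)|] = C(153, 2)·p = 11628 · (1/459) = 76/3.
E[α(G)] ≥ n − E[|E(G)|] = 153 − 76/3 = 383/3.
Numerically: ≈ 127.66667.
(This is only a lower bound; the true E[α(G)] may be larger.)

E[α(G)] ≥ 383/3 ≈ 127.66667.


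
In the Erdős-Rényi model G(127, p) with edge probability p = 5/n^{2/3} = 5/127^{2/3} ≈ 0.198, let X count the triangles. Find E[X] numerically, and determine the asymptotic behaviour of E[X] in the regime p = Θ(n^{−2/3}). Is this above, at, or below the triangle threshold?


Number of potential triangles: C(127, 3) = 333375.
Each occurs with probability p³ ≈ (0.198)³ ≈ 7.75002e-03.
By linearity: E[X] = C(127, 3)·p³ ≈ 333375 · 7.75002e-03 ≈ 2583.661.
Since α = 2/3 < 1, p = c/n^{2/3} ≫ 1/n is above the triangle threshold p ~ 1/n. Asymptotically E[X] ~ (c³/6)·n^{3(1−α)} = (5³/6)·n^{1} → ∞; triangles are abundant w.h.p.

E[X] ≈ 2583.661; in regime p = Θ(1/n^{2/3}) E[X] diverges (above the triangle threshold p ~ 1/n).


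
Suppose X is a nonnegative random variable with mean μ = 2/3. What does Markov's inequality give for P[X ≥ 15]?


μ = E[X] = 2/3, a = 15.
Markov: P[X ≥ 15] ≤ μ/a = (2/3)/15 = 2/45.
Numerically: ≈ 0.0444.
(Since a = 15 > μ = 0.6667, the bound 2/45 is < 1 and informative.)

P[X ≥ 15] ≤ 2/45 ≈ 0.0444.


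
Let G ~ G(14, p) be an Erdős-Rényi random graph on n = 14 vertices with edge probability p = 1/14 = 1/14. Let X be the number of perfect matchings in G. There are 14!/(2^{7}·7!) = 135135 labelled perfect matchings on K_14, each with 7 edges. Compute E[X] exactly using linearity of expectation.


K_14 has 14!/(2^{7}·7!) = 135135 labelled perfect matchings.
For each such perfect matching H, let X_H = 1 if all 7 edges of H are present in G. Then P[X_H = 1] = p^{7} = (1/14)^{7} = 1/105413504.
By linearity: E[X] = Σ_H E[X_H] = 135135 · p^{7} = 135135 · 1/105413504 = 19305/15059072.
Numerically: E[X] ≈ 0.00128.

E[X] = 135135 · (1/14)^{7} = 19305/15059072 ≈ 0.00128.


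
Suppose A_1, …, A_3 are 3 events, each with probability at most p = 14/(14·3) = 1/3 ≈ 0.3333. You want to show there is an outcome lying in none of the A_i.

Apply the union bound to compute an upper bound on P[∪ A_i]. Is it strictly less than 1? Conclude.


Union bound: P[∪_{i=1}^{3} A_i] ≤ Σ_i P[A_i] ≤ 3·p = 3·(1/3) = 1.
Numerically: 1 ≈ 1.0000.
Is 1 < 1? NO.
Since the bound 1 is ≥ 1, the union bound is uninformative here; it does NOT by itself certify existence.

3·p = 1 ≈ 1.0000; existence NOT certified by the union bound.


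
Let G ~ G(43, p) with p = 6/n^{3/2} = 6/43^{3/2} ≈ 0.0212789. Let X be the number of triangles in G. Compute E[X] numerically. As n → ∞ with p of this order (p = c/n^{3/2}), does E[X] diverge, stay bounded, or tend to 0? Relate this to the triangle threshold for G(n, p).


Number of potential triangles: C(43, 3) = 12341.
Each occurs with probability p³ ≈ (0.0212789)³ ≈ 9.63486649e-06.
By linearity: E[X] = C(43, 3)·p³ ≈ 12341 · 9.63486649e-06 ≈ 0.118904.
Since α = 3/2 > 1, p = c/n^{3/2} = o(1/n) is below the triangle threshold p ~ 1/n. Asymptotically E[X] ~ (c³/6)·n^{3(1−α)} = (6³/6)·n^{-1.5} → 0, so by Markov's inequality G has no triangles w.h.p.

E[X] ≈ 0.118904; in regime p = Θ(1/n^{3/2}) E[X] tends to 0 (below the triangle threshold p ~ 1/n).


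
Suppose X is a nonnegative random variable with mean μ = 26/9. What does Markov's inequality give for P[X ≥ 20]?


μ = E[X] = 26/9, a = 20.
Markov: P[X ≥ 20] ≤ μ/a = (26/9)/20 = 13/90.
Numerically: ≈ 0.144444.
(Since a = 20 > μ = 2.888889, the bound 13/90 is < 1 and informative.)

P[X ≥ 20] ≤ 13/90 ≈ 0.144444.


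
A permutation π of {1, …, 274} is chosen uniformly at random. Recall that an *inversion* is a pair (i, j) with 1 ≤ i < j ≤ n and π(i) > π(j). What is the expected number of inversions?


Write X = Σ X_I over the C(274, 2) = 37401 pairs i < j, with X_I the indicator of one inversion.
There are 37401 indicators.
For each fixed pair i < j, the values π(i) and π(j) are two distinct elements of {1, …, 274} in uniformly random order; by symmetry P[π(i) > π(j)] = 1/2.
By linearity: E[X] = 37401 · (1/2) = C(274, 2) · (1/2) = 37401/2 = 37401/2 ≈ 18700.5000.

E[X] = 37401/2 = 18700.5000.


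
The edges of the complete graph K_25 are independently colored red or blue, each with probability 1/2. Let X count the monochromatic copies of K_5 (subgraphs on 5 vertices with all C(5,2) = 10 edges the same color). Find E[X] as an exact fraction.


Let X = Σ_S X_S over the C(25, 5) = 53130 subsets S of size 5, where X_S = 1 if the K_5 on S is monochromatic.
For a fixed S, the K_5 on S has C(5, 2) = 10 edges. P[all 10 edges red] = (1/2)^10, and likewise for blue, so P[monochromatic] = 2·(1/2)^10 = 2^{1 − 10} = 1/512.
By linearity: E[X] = C(25, 5) · 2^{1 − 10} = 53130 · 1/512 = 26565/256.
Numerically: E[X] ≈ 103.76953.

E[X] = C(25,5)·2^(1−C(5,2)) = 26565/256 ≈ 103.76953.


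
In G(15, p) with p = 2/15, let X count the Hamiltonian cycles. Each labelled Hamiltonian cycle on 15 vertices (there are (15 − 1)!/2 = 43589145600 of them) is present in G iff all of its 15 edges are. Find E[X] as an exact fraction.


K_15 has (15 − 1)!/2 = 43589145600 labelled Hamiltonian cycles.
For each such Hamiltonian cycle H, let X_H = 1 if all 15 edges of H are present in G. Then P[X_H = 1] = p^{15} = (2/15)^{15} = 32768/437893890380859375.
By linearity of expectation: E[X] = Σ_H E[X_H] = 43589145600 · p^{15} = 43589145600 · 32768/437893890380859375 = 235115905024/72081298828125.
Numerically: E[X] ≈ 0.0032618.

E[X] = 43589145600 · (2/15)^{15} = 235115905024/72081298828125 ≈ 0.0032618.


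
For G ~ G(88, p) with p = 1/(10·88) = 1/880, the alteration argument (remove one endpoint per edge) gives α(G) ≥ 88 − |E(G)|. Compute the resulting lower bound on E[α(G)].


E[|E(G)|] = C(88, 2)·p = 3828 · (1/880) = 87/20.
E[α(G)] ≥ n − E[|E(G)|] = 88 − 87/20 = 1673/20.
Numerically: ≈ 83.65000.
(This is only a lower bound; the true E[α(G)] may be larger.)

E[α(G)] ≥ 1673/20 ≈ 83.65000.


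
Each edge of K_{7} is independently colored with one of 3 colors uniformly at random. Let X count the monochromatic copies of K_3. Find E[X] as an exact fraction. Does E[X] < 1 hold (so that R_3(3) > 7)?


E[X] = C(7, 3) · 3^{1 − 3} = 35 · 3^{−2} = 35/9.
As a reduced fraction: E[X] = 35/9 ≈ 3.88889.
Is E[X] < 1? NO.
Since E[X] ≥ 1, the first-moment bound is inconclusive at n = 7; it does NOT by itself certify R_3(3) > 7.

E[X] = 35/9 ≈ 3.88889; E[X] ≥ 1; first-moment method inconclusive here.


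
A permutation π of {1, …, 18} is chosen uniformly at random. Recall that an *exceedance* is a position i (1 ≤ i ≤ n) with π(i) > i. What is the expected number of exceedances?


Write X = Σ_{i=1}^{18} X_i, where X_i = 1_{π(i) > i}.
For each fixed i, π(i) is uniform over {1, …, 18} (marginal of a uniform permutation), so P[π(i) > i] = (n − i)/n. Summing: Σ_{i=1}^{18} (n − i)/n = (0 + 1 + … + 17)/18 = 18(18 − 1)/(2·18) = (18 − 1)/2.
Hence E[X] = Σ_{i=1}^{18} (18 − i)/18 = 17/2 ≈ 8.5000.

E[X] = 17/2 = 8.5000.
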